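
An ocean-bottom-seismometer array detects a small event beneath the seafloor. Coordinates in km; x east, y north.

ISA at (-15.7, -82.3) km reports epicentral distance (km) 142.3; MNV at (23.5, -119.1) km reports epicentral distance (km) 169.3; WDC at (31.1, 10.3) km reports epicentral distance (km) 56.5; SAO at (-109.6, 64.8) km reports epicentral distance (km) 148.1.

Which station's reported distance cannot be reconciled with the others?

Solve using three stations at a time. Using ISA, MNV, SAO (subtract circle equations pairwise → linear system) gives (x, y) ≈ (37.6, 49.5).
Distances from that point to each station vs reported:
  ISA: calculated 142.2 vs reported 142.3 → residual 0.1 km
  MNV: calculated 169.2 vs reported 169.3 → residual 0.1 km
  WDC: calculated 39.8 vs reported 56.5 → residual 16.7 km
  SAO: calculated 148.0 vs reported 148.1 → residual 0.1 km
ISA, MNV, SAO are mutually consistent (residuals ≈ 0); WDC is off by 16.7 km.

WDC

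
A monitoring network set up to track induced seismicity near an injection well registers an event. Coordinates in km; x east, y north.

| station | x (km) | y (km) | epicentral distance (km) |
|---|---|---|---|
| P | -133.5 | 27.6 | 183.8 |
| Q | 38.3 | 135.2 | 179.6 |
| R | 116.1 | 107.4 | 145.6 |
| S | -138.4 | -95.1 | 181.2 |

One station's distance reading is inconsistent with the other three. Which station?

Solve using three stations at a time. Using P, Q, S (subtract circle equations pairwise → linear system) gives (x, y) ≈ (35.7, -44.5).
Distances from that point to each station vs reported:
  P: calculated 183.9 vs reported 183.8 → residual 0.1 km
  Q: calculated 179.7 vs reported 179.6 → residual 0.1 km
  R: calculated 171.9 vs reported 145.6 → residual 26.3 km
  S: calculated 181.3 vs reported 181.2 → residual 0.1 km
P, Q, S are mutually consistent (residuals ≈ 0); R is off by 26.3 km.

R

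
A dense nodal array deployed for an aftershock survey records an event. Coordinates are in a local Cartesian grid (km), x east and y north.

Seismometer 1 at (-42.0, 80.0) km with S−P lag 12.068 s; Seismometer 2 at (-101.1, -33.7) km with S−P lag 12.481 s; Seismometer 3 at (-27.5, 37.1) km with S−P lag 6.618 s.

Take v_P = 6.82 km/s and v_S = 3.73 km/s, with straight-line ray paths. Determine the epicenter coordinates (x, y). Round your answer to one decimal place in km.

-1.0 km east, -10.5 km north

Distance from S−P lag: d = Δt · v_P v_S / (v_P − v_S) = Δt · (6.82·3.73)/(6.82−3.73) ≈ 8.2326·Δt.
So d_Seismometer 1 = 99.35, d_Seismometer 2 = 102.75, d_Seismometer 3 = 54.48 km.
Circle about each station: (x + 42.0)² + (y − 80.0)² = 99.35²; (x + 101.1)² + (y + 33.7)² = 102.75²; (x + 27.5)² + (y − 37.1)² = 54.48².
Subtracting the Seismometer 1 equation from the Seismometer 2 and Seismometer 3 equations removes the quadratic terms:
-118.2 x − 227.4 y = 2505.76
29.0 x − 85.8 y = 871.01
Solving the 2×2 system: x ≈ -1.0, y ≈ -10.5 km.
Check against Seismometer 1 (with the unrounded x, y): √((x + 42.0)²+(y − 80.0)²) = 99.34 ≈ 99.35 km. ✓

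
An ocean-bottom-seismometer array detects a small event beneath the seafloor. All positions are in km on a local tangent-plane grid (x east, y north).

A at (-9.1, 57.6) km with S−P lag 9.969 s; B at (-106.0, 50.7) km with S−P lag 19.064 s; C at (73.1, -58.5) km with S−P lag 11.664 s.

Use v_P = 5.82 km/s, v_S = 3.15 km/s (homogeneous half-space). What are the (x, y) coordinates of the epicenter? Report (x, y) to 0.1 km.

(11.1, -7.8)

Distance from S−P lag: d = Δt · v_P v_S / (v_P − v_S) = Δt · (5.82·3.15)/(5.82−3.15) ≈ 6.8663·Δt.
So d_A = 68.45, d_B = 130.90, d_C = 80.09 km.
Circle about each station: (x + 9.1)² + (y − 57.6)² = 68.45²; (x + 106.0)² + (y − 50.7)² = 130.90²; (x − 73.1)² + (y + 58.5)² = 80.09².
Subtracting the A equation from the B and C equations removes the quadratic terms:
-193.8 x − 13.8 y = -2043.49
164.4 x − 232.2 y = 3636.28
Solving the 2×2 system: x ≈ 11.1, y ≈ -7.8 km.
Check against A (with the unrounded x, y): √((x + 9.1)²+(y − 57.6)²) = 68.45 ≈ 68.45 km. ✓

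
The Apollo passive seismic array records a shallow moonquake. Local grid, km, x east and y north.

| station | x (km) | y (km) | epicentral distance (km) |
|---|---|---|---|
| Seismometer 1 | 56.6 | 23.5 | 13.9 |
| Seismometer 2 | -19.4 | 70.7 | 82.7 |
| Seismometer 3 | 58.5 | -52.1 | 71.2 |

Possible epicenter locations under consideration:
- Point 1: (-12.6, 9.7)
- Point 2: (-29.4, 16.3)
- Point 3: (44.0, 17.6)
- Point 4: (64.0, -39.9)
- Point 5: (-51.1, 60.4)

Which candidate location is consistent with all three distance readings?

For each candidate, compare |candidate − station| to the reported distance:
Point 1: residuals Seismometer 1 56.7, Seismometer 2 21.3, Seismometer 3 23.0 → max 56.7 km
Point 2: residuals Seismometer 1 72.4, Seismometer 2 27.4, Seismometer 3 40.2 → max 72.4 km
Point 3: residuals Seismometer 1 0.0, Seismometer 2 0.0, Seismometer 3 0.0 → max 0.0 km
Point 4: residuals Seismometer 1 49.9, Seismometer 2 55.8, Seismometer 3 57.8 → max 57.8 km
Point 5: residuals Seismometer 1 99.9, Seismometer 2 49.4, Seismometer 3 85.9 → max 99.9 km
Only Point 3 has all residuals ≈ 0.

Point 3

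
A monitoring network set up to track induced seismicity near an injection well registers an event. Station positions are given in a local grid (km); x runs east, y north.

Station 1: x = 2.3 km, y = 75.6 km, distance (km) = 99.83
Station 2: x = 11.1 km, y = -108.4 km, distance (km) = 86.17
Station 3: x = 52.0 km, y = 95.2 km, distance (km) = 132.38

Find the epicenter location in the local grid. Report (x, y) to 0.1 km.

(-5.8, -23.9)

Circle about each station: (x − 2.3)² + (y − 75.6)² = 99.83²; (x − 11.1)² + (y + 108.4)² = 86.17²; (x − 52.0)² + (y − 95.2)² = 132.38².
Subtracting the Station 1 equation from the Station 2 and Station 3 equations removes the quadratic terms:
17.6 x − 368.0 y = 8693.88
99.4 x + 39.2 y = -1512.05
Solving the 2×2 system: x ≈ -5.8, y ≈ -23.9 km.
Check against Station 1 (with the unrounded x, y): √((x − 2.3)²+(y − 75.6)²) = 99.83 ≈ 99.83 km. ✓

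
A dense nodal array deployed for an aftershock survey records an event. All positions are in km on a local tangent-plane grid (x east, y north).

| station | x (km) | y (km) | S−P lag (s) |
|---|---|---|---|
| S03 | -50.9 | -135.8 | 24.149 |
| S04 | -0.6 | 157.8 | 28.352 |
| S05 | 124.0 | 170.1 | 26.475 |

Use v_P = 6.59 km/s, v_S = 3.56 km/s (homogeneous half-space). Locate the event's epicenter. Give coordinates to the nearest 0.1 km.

Distance from S−P lag: d = Δt · v_P v_S / (v_P − v_S) = Δt · (6.59·3.56)/(6.59−3.56) ≈ 7.7427·Δt.
So d_S03 = 186.98, d_S04 = 219.52, d_S05 = 204.99 km.
Circle about each station: (x + 50.9)² + (y + 135.8)² = 186.98²; (x + 0.6)² + (y − 157.8)² = 219.52²; (x − 124.0)² + (y − 170.1)² = 204.99².
Subtracting pairs of circle equations eliminates x²+y² and gives linear equations (the radical axes):
100.6 x + 587.2 y = -9358.76
349.8 x + 611.8 y = 16218.18
Solving the 2×2 system: x ≈ 106.0, y ≈ -34.1 km.
Check against S03 (with the unrounded x, y): √((x + 50.9)²+(y + 135.8)²) = 186.98 ≈ 186.98 km. ✓

(106.0, -34.1)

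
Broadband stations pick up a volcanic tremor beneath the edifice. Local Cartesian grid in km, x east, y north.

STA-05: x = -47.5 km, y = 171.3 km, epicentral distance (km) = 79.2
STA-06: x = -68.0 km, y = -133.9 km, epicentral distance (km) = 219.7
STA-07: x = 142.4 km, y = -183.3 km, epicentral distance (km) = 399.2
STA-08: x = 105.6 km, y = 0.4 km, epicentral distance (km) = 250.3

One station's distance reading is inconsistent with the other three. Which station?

Solve using three stations at a time. Using STA-05, STA-07, STA-08 (subtract circle equations pairwise → linear system) gives (x, y) ≈ (-111.9, 124.5).
Distances from that point to each station vs reported:
  STA-05: calculated 79.6 vs reported 79.2 → residual 0.4 km
  STA-06: calculated 262.1 vs reported 219.7 → residual 42.4 km
  STA-07: calculated 399.3 vs reported 399.2 → residual 0.1 km
  STA-08: calculated 250.4 vs reported 250.3 → residual 0.1 km
STA-05, STA-07, STA-08 are mutually consistent (residuals ≈ 0); STA-06 is off by 42.4 km.

STA-06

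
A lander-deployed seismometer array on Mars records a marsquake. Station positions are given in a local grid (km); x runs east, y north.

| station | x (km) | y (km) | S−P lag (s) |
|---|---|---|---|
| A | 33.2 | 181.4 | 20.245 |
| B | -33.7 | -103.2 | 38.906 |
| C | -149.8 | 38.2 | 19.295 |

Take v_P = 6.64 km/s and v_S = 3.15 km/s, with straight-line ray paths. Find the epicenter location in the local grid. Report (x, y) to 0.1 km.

-74.9 km east, 126.3 km north

Distance from S−P lag: d = Δt · v_P v_S / (v_P − v_S) = Δt · (6.64·3.15)/(6.64−3.15) ≈ 5.9931·Δt.
So d_A = 121.33, d_B = 233.17, d_C = 115.64 km.
Circle about each station: (x − 33.2)² + (y − 181.4)² = 121.33²; (x + 33.7)² + (y + 103.2)² = 233.17²; (x + 149.8)² + (y − 38.2)² = 115.64².
Subtracting the A equation from the B and C equations removes the quadratic terms:
-133.8 x − 569.2 y = -61869.55
-366.0 x − 286.4 y = -8760.56
Solving the 2×2 system: x ≈ -74.9, y ≈ 126.3 km.
Check against A (with the unrounded x, y): √((x − 33.2)²+(y − 181.4)²) = 121.33 ≈ 121.33 km. ✓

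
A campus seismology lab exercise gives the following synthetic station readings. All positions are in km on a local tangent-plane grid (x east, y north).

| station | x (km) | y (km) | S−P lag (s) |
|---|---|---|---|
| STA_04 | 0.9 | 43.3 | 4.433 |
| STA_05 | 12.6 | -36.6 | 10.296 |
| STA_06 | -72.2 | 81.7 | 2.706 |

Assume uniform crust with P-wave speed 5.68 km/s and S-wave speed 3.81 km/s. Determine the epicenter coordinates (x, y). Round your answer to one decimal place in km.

Distance from S−P lag: d = Δt · v_P v_S / (v_P − v_S) = Δt · (5.68·3.81)/(5.68−3.81) ≈ 11.5726·Δt.
So d_STA_04 = 51.30, d_STA_05 = 119.15, d_STA_06 = 31.32 km.
Circle about each station: (x − 0.9)² + (y − 43.3)² = 51.30²; (x − 12.6)² + (y + 36.6)² = 119.15²; (x + 72.2)² + (y − 81.7)² = 31.32².
Subtracting the STA_04 equation from the STA_05 and STA_06 equations removes the quadratic terms:
23.4 x − 159.8 y = -11942.41
-146.2 x + 76.8 y = 11662.78
Solving the 2×2 system: x ≈ -43.9, y ≈ 68.3 km.

(-43.9, 68.3)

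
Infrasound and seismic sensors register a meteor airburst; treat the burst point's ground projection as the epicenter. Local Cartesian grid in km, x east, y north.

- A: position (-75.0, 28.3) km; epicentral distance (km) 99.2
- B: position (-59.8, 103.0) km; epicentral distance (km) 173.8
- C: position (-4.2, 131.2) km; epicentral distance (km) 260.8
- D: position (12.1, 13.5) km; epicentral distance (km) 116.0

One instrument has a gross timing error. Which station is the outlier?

C

Solve using three stations at a time. Using A, B, D (subtract circle equations pairwise → linear system) gives (x, y) ≈ (-67.8, -70.6).
Distances from that point to each station vs reported:
  A: calculated 99.2 vs reported 99.2 → residual 0.0 km
  B: calculated 173.8 vs reported 173.8 → residual 0.0 km
  C: calculated 211.6 vs reported 260.8 → residual 49.2 km
  D: calculated 116.0 vs reported 116.0 → residual 0.0 km
A, B, D are mutually consistent (residuals ≈ 0); C is off by 49.2 km.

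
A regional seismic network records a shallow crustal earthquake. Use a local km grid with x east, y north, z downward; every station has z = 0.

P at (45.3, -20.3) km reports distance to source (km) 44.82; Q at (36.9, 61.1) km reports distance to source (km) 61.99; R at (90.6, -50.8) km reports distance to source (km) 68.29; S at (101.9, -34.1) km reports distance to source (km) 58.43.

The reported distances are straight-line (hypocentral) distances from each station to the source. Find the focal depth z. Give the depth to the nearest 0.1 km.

Each station gives a sphere (x−x_i)² + (y−y_i)² + z² = d_i² (stations at z=0).
Subtracting the P sphere from Q and R: z² cancels, leaving linear equations in x and y:
-16.8 x + 162.8 y = 796.71
90.6 x − 61.0 y = 5670.13
Solving: x ≈ 70.798, y ≈ 12.200 km (keep extra digits for the depth step; rounded: 70.8, 12.2).
Then from the P sphere: z² = 44.82² − (x − 45.3)² − (y + 20.3)² with x = 70.798, y = 12.200, so z ≈ 17.391 ≈ 17.4 km.
Check against S (with the unrounded solution): distance 58.42 ≈ 58.43 km. ✓

z ≈ 17.4 km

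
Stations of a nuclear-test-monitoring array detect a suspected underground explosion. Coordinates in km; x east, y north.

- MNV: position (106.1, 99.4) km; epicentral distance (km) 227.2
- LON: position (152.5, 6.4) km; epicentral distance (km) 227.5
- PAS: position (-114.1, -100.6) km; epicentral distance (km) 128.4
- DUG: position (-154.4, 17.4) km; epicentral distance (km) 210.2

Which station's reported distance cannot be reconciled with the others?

LON

Solve using three stations at a time. Using MNV, PAS, DUG (subtract circle equations pairwise → linear system) gives (x, y) ≈ (14.1, -108.3).
Distances from that point to each station vs reported:
  MNV: calculated 227.2 vs reported 227.2 → residual 0.0 km
  LON: calculated 179.8 vs reported 227.5 → residual 47.7 km
  PAS: calculated 128.4 vs reported 128.4 → residual 0.0 km
  DUG: calculated 210.2 vs reported 210.2 → residual 0.0 km
MNV, PAS, DUG are mutually consistent (residuals ≈ 0); LON is off by 47.7 km.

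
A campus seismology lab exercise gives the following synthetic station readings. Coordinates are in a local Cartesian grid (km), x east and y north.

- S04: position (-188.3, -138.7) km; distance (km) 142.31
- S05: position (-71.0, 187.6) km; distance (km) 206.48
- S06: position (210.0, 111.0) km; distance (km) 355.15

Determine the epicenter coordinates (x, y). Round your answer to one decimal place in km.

Circle about each station: (x + 188.3)² + (y + 138.7)² = 142.31²; (x + 71.0)² + (y − 187.6)² = 206.48²; (x − 210.0)² + (y − 111.0)² = 355.15².
Subtracting pairs of circle equations eliminates x²+y² and gives linear equations (the radical axes):
234.6 x + 652.6 y = -36841.67
796.6 x + 499.4 y = -104152.97
Solving the 2×2 system: x ≈ -123.1, y ≈ -12.2 km.

x ≈ -123.1 km, y ≈ -12.2 km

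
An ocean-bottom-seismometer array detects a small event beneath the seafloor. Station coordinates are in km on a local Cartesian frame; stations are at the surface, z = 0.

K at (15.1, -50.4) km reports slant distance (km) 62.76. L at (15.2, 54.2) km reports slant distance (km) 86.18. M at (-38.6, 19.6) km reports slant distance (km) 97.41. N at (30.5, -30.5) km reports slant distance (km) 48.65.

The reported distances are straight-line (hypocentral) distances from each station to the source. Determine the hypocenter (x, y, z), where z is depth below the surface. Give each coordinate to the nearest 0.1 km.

Each station gives a sphere (x−x_i)² + (y−y_i)² + z² = d_i² (stations at z=0).
Subtracting the K sphere from L and M: z² cancels, leaving linear equations in x and y:
0.2 x + 209.2 y = -3087.66
-107.4 x + 140.0 y = -6443.94
Solving: x ≈ 40.709, y ≈ -14.798 km (keep extra digits for the depth step; rounded: 40.7, -14.8).
Then from the K sphere: z² = 62.76² − (x − 15.1)² − (y + 50.4)² with x = 40.709, y = -14.798, so z ≈ 44.894 ≈ 44.9 km.

x ≈ 40.7 km, y ≈ -14.8 km, depth ≈ 44.9 km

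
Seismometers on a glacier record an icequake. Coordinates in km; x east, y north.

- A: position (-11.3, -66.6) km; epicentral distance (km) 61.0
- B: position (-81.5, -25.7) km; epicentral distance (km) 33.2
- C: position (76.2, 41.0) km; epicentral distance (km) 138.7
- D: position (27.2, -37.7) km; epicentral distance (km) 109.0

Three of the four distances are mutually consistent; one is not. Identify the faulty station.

D

Solve using three stations at a time. Using A, B, C (subtract circle equations pairwise → linear system) gives (x, y) ≈ (-49.0, -18.6).
Distances from that point to each station vs reported:
  A: calculated 61.0 vs reported 61.0 → residual 0.0 km
  B: calculated 33.2 vs reported 33.2 → residual 0.0 km
  C: calculated 138.7 vs reported 138.7 → residual 0.0 km
  D: calculated 78.6 vs reported 109.0 → residual 30.4 km
A, B, C are mutually consistent (residuals ≈ 0); D is off by 30.4 km.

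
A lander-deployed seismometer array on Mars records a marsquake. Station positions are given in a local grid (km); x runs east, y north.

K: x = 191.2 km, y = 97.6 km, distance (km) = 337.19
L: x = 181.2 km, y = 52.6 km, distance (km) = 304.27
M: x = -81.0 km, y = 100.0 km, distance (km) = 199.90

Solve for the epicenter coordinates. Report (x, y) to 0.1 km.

(-82.1, -99.9)

Circle about each station: (x − 191.2)² + (y − 97.6)² = 337.19²; (x − 181.2)² + (y − 52.6)² = 304.27²; (x + 81.0)² + (y − 100.0)² = 199.90².
Subtracting pairs of circle equations eliminates x²+y² and gives linear equations (the radical axes):
-20.0 x − 90.0 y = 10633.86
-544.4 x + 4.8 y = 44214.89
Solving the 2×2 system: x ≈ -82.1, y ≈ -99.9 km.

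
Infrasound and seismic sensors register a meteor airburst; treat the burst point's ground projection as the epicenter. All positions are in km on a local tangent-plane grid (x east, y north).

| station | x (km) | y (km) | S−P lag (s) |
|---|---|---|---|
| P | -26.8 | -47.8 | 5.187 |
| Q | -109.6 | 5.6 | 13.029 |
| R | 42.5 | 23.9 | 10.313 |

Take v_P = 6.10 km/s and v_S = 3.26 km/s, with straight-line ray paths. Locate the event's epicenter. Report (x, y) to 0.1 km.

(-20.1, -12.1)

Distance from S−P lag: d = Δt · v_P v_S / (v_P − v_S) = Δt · (6.10·3.26)/(6.10−3.26) ≈ 7.0021·Δt.
So d_P = 36.32, d_Q = 91.23, d_R = 72.21 km.
Circle about each station: (x + 26.8)² + (y + 47.8)² = 36.32²; (x + 109.6)² + (y − 5.6)² = 91.23²; (x − 42.5)² + (y − 23.9)² = 72.21².
Subtracting the P equation from the Q and R equations removes the quadratic terms:
-165.6 x + 106.8 y = 2036.67
138.6 x + 143.4 y = -4520.76
Solving the 2×2 system: x ≈ -20.1, y ≈ -12.1 km.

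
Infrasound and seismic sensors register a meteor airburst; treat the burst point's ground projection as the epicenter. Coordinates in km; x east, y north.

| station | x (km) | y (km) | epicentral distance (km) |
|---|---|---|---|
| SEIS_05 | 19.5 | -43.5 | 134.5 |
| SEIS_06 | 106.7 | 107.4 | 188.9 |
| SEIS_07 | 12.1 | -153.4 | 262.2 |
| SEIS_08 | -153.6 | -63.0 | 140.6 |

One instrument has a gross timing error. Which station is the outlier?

SEIS_07

Solve using three stations at a time. Using SEIS_05, SEIS_06, SEIS_08 (subtract circle equations pairwise → linear system) gives (x, y) ≈ (-74.2, 53.0).
Distances from that point to each station vs reported:
  SEIS_05: calculated 134.5 vs reported 134.5 → residual 0.0 km
  SEIS_06: calculated 188.9 vs reported 188.9 → residual 0.0 km
  SEIS_07: calculated 223.7 vs reported 262.2 → residual 38.5 km
  SEIS_08: calculated 140.6 vs reported 140.6 → residual 0.0 km
SEIS_05, SEIS_06, SEIS_08 are mutually consistent (residuals ≈ 0); SEIS_07 is off by 38.5 km.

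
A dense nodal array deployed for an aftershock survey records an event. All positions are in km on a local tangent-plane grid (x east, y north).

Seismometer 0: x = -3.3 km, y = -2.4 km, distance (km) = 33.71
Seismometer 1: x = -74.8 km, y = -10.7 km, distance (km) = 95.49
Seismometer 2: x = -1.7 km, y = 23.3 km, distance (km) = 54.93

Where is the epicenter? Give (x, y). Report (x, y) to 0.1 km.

Circle about each station: (x + 3.3)² + (y + 2.4)² = 33.71²; (x + 74.8)² + (y + 10.7)² = 95.49²; (x + 1.7)² + (y − 23.3)² = 54.93².
Subtracting the Seismometer 0 equation from the Seismometer 1 and Seismometer 2 equations removes the quadratic terms:
-143.0 x − 16.6 y = -2289.10
3.2 x + 51.4 y = -1351.81
Solving the 2×2 system: x ≈ 19.2, y ≈ -27.5 km.

x ≈ 19.2 km, y ≈ -27.5 km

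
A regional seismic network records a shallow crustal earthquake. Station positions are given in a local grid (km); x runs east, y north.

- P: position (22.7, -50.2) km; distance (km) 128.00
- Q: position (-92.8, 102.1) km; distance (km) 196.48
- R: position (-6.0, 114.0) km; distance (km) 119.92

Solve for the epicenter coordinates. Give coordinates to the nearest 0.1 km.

Circle about each station: (x − 22.7)² + (y + 50.2)² = 128.00²; (x + 92.8)² + (y − 102.1)² = 196.48²; (x + 6.0)² + (y − 114.0)² = 119.92².
Subtracting the P equation from the Q and R equations removes the quadratic terms:
-231.0 x + 304.6 y = -6219.47
-57.4 x + 328.4 y = 11999.86
Solving the 2×2 system: x ≈ 97.6, y ≈ 53.6 km.

(97.6, 53.6)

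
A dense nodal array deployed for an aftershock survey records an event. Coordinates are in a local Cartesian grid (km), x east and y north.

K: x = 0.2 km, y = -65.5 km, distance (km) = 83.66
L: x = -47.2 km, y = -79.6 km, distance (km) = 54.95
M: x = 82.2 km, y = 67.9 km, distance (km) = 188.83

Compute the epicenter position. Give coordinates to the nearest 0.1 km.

Circle about each station: (x − 0.2)² + (y + 65.5)² = 83.66²; (x + 47.2)² + (y + 79.6)² = 54.95²; (x − 82.2)² + (y − 67.9)² = 188.83².
Subtracting pairs of circle equations eliminates x²+y² and gives linear equations (the radical axes):
-94.8 x − 28.2 y = 8253.20
164.0 x + 266.8 y = -21580.81
Solving the 2×2 system: x ≈ -77.1, y ≈ -33.5 km.

x ≈ -77.1 km, y ≈ -33.5 km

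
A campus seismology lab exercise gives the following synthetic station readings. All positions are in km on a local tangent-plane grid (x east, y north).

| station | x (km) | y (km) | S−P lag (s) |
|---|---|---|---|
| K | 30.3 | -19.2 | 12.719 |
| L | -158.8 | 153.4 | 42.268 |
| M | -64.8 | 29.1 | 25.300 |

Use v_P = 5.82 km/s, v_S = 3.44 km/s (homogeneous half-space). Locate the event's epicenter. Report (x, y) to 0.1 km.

(132.7, -50.2)

Distance from S−P lag: d = Δt · v_P v_S / (v_P − v_S) = Δt · (5.82·3.44)/(5.82−3.44) ≈ 8.4121·Δt.
So d_K = 106.99, d_L = 355.56, d_M = 212.83 km.
Circle about each station: (x − 30.3)² + (y + 19.2)² = 106.99²; (x + 158.8)² + (y − 153.4)² = 355.56²; (x + 64.8)² + (y − 29.1)² = 212.83².
Subtracting the K equation from the L and M equations removes the quadratic terms:
-378.2 x + 345.2 y = -67513.78
-190.2 x + 96.6 y = -30090.63
Solving the 2×2 system: x ≈ 132.7, y ≈ -50.2 km.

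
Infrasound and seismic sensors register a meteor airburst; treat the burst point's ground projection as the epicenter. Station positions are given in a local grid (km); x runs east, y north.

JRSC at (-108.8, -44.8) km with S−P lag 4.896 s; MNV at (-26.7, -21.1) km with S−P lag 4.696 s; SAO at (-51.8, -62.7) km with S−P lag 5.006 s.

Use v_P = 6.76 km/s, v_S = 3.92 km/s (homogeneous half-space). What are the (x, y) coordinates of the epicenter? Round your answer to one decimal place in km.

Distance from S−P lag: d = Δt · v_P v_S / (v_P − v_S) = Δt · (6.76·3.92)/(6.76−3.92) ≈ 9.3307·Δt.
So d_JRSC = 45.68, d_MNV = 43.82, d_SAO = 46.71 km.
Circle about each station: (x + 108.8)² + (y + 44.8)² = 45.68²; (x + 26.7)² + (y + 21.1)² = 43.82²; (x + 51.8)² + (y + 62.7)² = 46.71².
Subtracting pairs of circle equations eliminates x²+y² and gives linear equations (the radical axes):
164.2 x + 47.4 y = -12519.91
114.0 x − 35.8 y = -7325.11
Solving the 2×2 system: x ≈ -70.5, y ≈ -19.9 km.
Check against JRSC (with the unrounded x, y): √((x + 108.8)²+(y + 44.8)²) = 45.68 ≈ 45.68 km. ✓

-70.5 km east, -19.9 km north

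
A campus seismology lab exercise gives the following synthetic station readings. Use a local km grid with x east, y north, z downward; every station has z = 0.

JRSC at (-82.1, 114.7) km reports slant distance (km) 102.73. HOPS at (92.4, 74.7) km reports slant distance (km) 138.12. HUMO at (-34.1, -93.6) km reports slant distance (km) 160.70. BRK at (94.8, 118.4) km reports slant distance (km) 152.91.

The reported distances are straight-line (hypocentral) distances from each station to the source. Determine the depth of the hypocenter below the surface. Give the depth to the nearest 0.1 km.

Each station gives a sphere (x−x_i)² + (y−y_i)² + z² = d_i² (stations at z=0).
Subtracting the JRSC sphere from HOPS and HUMO: z² cancels, leaving linear equations in x and y:
349.0 x − 80.0 y = -14302.33
96.0 x − 416.6 y = -25243.77
Solving: x ≈ -28.602, y ≈ 54.004 km (keep extra digits for the depth step; rounded: -28.6, 54.0).
Then from the JRSC sphere: z² = 102.73² − (x + 82.1)² − (y − 114.7)² with x = -28.602, y = 54.004, so z ≈ 63.304 ≈ 63.3 km.

63.3 km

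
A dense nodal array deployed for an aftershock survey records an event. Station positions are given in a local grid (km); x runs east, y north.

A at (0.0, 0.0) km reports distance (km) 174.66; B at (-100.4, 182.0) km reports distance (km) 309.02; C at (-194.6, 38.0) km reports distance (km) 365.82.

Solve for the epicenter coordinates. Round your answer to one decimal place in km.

x ≈ 171.2 km, y ≈ 34.6 km

Circle about each station: x² + y² = 174.66²; (x + 100.4)² + (y − 182.0)² = 309.02²; (x + 194.6)² + (y − 38.0)² = 365.82².
Subtracting the A equation from the B and C equations removes the quadratic terms:
-200.8 x + 364.0 y = -21783.08
-389.2 x + 76.0 y = -64005.00
Solving the 2×2 system: x ≈ 171.2, y ≈ 34.6 km.
Check against A (with the unrounded x, y): √(x²+y²) = 174.67 ≈ 174.66 km. ✓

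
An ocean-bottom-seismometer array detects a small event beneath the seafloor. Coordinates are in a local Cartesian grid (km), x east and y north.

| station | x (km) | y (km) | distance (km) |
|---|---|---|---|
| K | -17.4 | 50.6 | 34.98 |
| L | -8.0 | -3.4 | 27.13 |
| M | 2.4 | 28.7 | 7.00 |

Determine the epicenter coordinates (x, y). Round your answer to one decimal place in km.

(2.3, 21.7)

Circle about each station: (x + 17.4)² + (y − 50.6)² = 34.98²; (x + 8.0)² + (y + 3.4)² = 27.13²; (x − 2.4)² + (y − 28.7)² = 7.00².
Subtracting the K equation from the L and M equations removes the quadratic terms:
18.8 x − 108.0 y = -2300.00
39.6 x − 43.8 y = -859.07
Solving the 2×2 system: x ≈ 2.3, y ≈ 21.7 km.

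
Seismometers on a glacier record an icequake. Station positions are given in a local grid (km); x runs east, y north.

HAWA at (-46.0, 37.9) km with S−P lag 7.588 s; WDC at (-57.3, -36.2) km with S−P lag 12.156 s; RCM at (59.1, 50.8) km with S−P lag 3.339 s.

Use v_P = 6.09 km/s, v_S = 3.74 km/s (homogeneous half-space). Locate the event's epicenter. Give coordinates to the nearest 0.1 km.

Distance from S−P lag: d = Δt · v_P v_S / (v_P − v_S) = Δt · (6.09·3.74)/(6.09−3.74) ≈ 9.6922·Δt.
So d_HAWA = 73.54, d_WDC = 117.82, d_RCM = 32.36 km.
Circle about each station: (x + 46.0)² + (y − 37.9)² = 73.54²; (x + 57.3)² + (y + 36.2)² = 117.82²; (x − 59.1)² + (y − 50.8)² = 32.36².
Subtracting the HAWA equation from the WDC and RCM equations removes the quadratic terms:
-22.6 x − 148.2 y = -7432.10
210.2 x + 25.8 y = 6882.00
Solving the 2×2 system: x ≈ 27.1, y ≈ 46.0 km.

x ≈ 27.1 km, y ≈ 46.0 km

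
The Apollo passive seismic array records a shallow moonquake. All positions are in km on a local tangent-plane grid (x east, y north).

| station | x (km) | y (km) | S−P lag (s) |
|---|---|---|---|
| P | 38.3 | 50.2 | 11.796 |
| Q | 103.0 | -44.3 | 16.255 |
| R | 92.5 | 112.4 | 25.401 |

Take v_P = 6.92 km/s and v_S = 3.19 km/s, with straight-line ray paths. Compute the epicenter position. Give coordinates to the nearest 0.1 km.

Distance from S−P lag: d = Δt · v_P v_S / (v_P − v_S) = Δt · (6.92·3.19)/(6.92−3.19) ≈ 5.9182·Δt.
So d_P = 69.81, d_Q = 96.20, d_R = 150.33 km.
Circle about each station: (x − 38.3)² + (y − 50.2)² = 69.81²; (x − 103.0)² + (y + 44.3)² = 96.20²; (x − 92.5)² + (y − 112.4)² = 150.33².
Subtracting the P equation from the Q and R equations removes the quadratic terms:
129.4 x − 189.0 y = 4203.56
108.4 x + 124.4 y = -522.59
Solving the 2×2 system: x ≈ 11.6, y ≈ -14.3 km.
Check against P (with the unrounded x, y): √((x − 38.3)²+(y − 50.2)²) = 69.81 ≈ 69.81 km. ✓

x ≈ 11.6 km, y ≈ -14.3 km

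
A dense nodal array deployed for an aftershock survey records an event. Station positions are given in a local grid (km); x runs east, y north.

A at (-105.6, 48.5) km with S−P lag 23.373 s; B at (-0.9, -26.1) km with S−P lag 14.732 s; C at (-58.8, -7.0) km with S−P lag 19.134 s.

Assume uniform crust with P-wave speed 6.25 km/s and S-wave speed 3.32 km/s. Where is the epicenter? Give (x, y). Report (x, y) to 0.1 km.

(59.6, 58.9)

Distance from S−P lag: d = Δt · v_P v_S / (v_P − v_S) = Δt · (6.25·3.32)/(6.25−3.32) ≈ 7.0819·Δt.
So d_A = 165.53, d_B = 104.33, d_C = 135.51 km.
Circle about each station: (x + 105.6)² + (y − 48.5)² = 165.53²; (x + 0.9)² + (y + 26.1)² = 104.33²; (x + 58.8)² + (y + 7.0)² = 135.51².
Subtracting the A equation from the B and C equations removes the quadratic terms:
209.4 x − 149.2 y = 3693.84
93.6 x − 111.0 y = -959.95
Solving the 2×2 system: x ≈ 59.6, y ≈ 58.9 km.
Check against A (with the unrounded x, y): √((x + 105.6)²+(y − 48.5)²) = 165.56 ≈ 165.53 km. ✓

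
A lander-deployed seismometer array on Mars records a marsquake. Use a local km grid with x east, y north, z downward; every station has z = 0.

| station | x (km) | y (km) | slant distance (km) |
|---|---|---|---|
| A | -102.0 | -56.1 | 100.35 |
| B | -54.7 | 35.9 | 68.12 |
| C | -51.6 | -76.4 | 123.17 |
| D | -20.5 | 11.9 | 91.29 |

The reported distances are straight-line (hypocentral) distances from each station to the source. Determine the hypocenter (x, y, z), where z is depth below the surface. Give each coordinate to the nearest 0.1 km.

Each station gives a sphere (x−x_i)² + (y−y_i)² + z² = d_i² (stations at z=0).
Subtracting the A sphere from B and C: z² cancels, leaving linear equations in x and y:
94.6 x + 184.0 y = -3840.52
100.8 x − 40.6 y = -10152.42
Solving: x ≈ -90.404, y ≈ 25.607 km (keep extra digits for the depth step; rounded: -90.4, 25.6).
Then from the A sphere: z² = 100.35² − (x + 102.0)² − (y + 56.1)² with x = -90.404, y = 25.607, so z ≈ 57.093 ≈ 57.1 km.

(-90.4, 25.6, 57.1)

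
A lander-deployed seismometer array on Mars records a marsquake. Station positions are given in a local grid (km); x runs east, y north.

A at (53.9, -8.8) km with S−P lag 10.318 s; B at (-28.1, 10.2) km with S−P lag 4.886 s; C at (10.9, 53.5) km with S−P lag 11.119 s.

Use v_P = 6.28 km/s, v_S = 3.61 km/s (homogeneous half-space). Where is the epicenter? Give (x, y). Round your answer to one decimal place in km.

Distance from S−P lag: d = Δt · v_P v_S / (v_P − v_S) = Δt · (6.28·3.61)/(6.28−3.61) ≈ 8.4909·Δt.
So d_A = 87.61, d_B = 41.49, d_C = 94.41 km.
Circle about each station: (x − 53.9)² + (y + 8.8)² = 87.61²; (x + 28.1)² + (y − 10.2)² = 41.49²; (x − 10.9)² + (y − 53.5)² = 94.41².
Subtracting the A equation from the B and C equations removes the quadratic terms:
-164.0 x + 38.0 y = 3865.09
-86.0 x + 124.6 y = -1239.33
Solving the 2×2 system: x ≈ -30.8, y ≈ -31.2 km.

-30.8 km east, -31.2 km north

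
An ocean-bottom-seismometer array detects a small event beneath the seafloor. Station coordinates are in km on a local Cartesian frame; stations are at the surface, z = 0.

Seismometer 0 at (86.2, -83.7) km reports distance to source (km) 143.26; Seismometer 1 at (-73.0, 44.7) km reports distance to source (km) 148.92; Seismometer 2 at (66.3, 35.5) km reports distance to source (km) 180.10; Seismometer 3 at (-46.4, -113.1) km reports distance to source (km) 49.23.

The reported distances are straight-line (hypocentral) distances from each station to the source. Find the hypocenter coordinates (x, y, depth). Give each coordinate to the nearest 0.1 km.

x ≈ -49.1 km, y ≈ -95.0 km, depth ≈ 45.7 km

Each station gives a sphere (x−x_i)² + (y−y_i)² + z² = d_i² (stations at z=0).
Subtracting the Seismometer 0 sphere from Seismometer 1 and Seismometer 2: z² cancels, leaving linear equations in x and y:
-318.4 x + 256.8 y = -8762.78
-39.8 x + 238.4 y = -20692.77
Solving: x ≈ -49.095, y ≈ -94.995 km (keep extra digits for the depth step; rounded: -49.1, -95.0).
Then from the Seismometer 0 sphere: z² = 143.26² − (x − 86.2)² − (y + 83.7)² with x = -49.095, y = -94.995, so z ≈ 45.729 ≈ 45.7 km.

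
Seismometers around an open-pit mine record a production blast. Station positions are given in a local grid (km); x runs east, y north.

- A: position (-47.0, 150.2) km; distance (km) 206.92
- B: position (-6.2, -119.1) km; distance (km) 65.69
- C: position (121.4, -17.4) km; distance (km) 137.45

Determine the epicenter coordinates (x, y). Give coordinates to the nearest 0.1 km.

-11.2 km east, -53.6 km north

Circle about each station: (x + 47.0)² + (y − 150.2)² = 206.92²; (x + 6.2)² + (y + 119.1)² = 65.69²; (x − 121.4)² + (y + 17.4)² = 137.45².
Subtracting pairs of circle equations eliminates x²+y² and gives linear equations (the radical axes):
81.6 x − 538.6 y = 27954.92
336.8 x − 335.2 y = 14195.06
Solving the 2×2 system: x ≈ -11.2, y ≈ -53.6 km.
Check against A (with the unrounded x, y): √((x + 47.0)²+(y − 150.2)²) = 206.92 ≈ 206.92 km. ✓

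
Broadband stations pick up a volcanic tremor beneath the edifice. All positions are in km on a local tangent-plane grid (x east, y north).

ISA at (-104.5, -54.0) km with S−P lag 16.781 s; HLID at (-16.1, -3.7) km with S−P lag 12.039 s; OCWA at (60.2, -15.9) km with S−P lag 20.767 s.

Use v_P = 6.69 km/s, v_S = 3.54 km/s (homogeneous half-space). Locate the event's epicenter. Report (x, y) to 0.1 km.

Distance from S−P lag: d = Δt · v_P v_S / (v_P − v_S) = Δt · (6.69·3.54)/(6.69−3.54) ≈ 7.5183·Δt.
So d_ISA = 126.16, d_HLID = 90.51, d_OCWA = 156.13 km.
Circle about each station: (x + 104.5)² + (y + 54.0)² = 126.16²; (x + 16.1)² + (y + 3.7)² = 90.51²; (x − 60.2)² + (y + 15.9)² = 156.13².
Subtracting the ISA equation from the HLID and OCWA equations removes the quadratic terms:
176.8 x + 100.6 y = -5839.06
329.4 x + 76.2 y = -18419.63
Solving the 2×2 system: x ≈ -71.6, y ≈ 67.8 km.
Check against ISA (with the unrounded x, y): √((x + 104.5)²+(y + 54.0)²) = 126.16 ≈ 126.16 km. ✓

x ≈ -71.6 km, y ≈ 67.8 km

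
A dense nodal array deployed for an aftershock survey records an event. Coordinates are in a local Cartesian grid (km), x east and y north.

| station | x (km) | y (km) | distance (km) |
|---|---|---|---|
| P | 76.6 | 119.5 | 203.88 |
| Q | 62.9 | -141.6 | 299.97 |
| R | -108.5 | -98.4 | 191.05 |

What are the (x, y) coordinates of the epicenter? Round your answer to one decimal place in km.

(-125.4, 91.9)

Circle about each station: (x − 76.6)² + (y − 119.5)² = 203.88²; (x − 62.9)² + (y + 141.6)² = 299.97²; (x + 108.5)² + (y + 98.4)² = 191.05².
Subtracting pairs of circle equations eliminates x²+y² and gives linear equations (the radical axes):
-27.4 x − 522.2 y = -44555.79
-370.2 x − 435.8 y = 6373.95
Solving the 2×2 system: x ≈ -125.4, y ≈ 91.9 km.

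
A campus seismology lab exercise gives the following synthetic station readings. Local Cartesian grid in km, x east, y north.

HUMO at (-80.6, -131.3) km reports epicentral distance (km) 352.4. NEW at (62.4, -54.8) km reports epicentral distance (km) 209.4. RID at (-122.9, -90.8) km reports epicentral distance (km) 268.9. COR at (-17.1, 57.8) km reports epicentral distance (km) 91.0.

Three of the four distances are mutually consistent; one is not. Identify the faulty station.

Solve using three stations at a time. Using NEW, RID, COR (subtract circle equations pairwise → linear system) gives (x, y) ≈ (4.0, 146.3).
Distances from that point to each station vs reported:
  HUMO: calculated 290.2 vs reported 352.4 → residual 62.2 km
  NEW: calculated 209.4 vs reported 209.4 → residual 0.0 km
  RID: calculated 268.9 vs reported 268.9 → residual 0.0 km
  COR: calculated 90.9 vs reported 91.0 → residual 0.1 km
NEW, RID, COR are mutually consistent (residuals ≈ 0); HUMO is off by 62.2 km.

HUMO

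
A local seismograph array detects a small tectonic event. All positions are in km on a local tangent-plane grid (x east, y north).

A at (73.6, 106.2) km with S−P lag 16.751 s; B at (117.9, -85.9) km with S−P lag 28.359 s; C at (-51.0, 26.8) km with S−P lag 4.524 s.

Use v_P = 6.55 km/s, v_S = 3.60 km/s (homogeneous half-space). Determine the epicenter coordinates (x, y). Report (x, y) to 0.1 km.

(-53.1, 62.9)

Distance from S−P lag: d = Δt · v_P v_S / (v_P − v_S) = Δt · (6.55·3.60)/(6.55−3.60) ≈ 7.9932·Δt.
So d_A = 133.89, d_B = 226.68, d_C = 36.16 km.
Circle about each station: (x − 73.6)² + (y − 106.2)² = 133.89²; (x − 117.9)² + (y + 85.9)² = 226.68²; (x + 51.0)² + (y − 26.8)² = 36.16².
Subtracting the A equation from the B and C equations removes the quadratic terms:
88.6 x − 384.2 y = -28873.47
-249.2 x − 158.8 y = 3242.83
Solving the 2×2 system: x ≈ -53.1, y ≈ 62.9 km.
Check against A (with the unrounded x, y): √((x − 73.6)²+(y − 106.2)²) = 133.89 ≈ 133.89 km. ✓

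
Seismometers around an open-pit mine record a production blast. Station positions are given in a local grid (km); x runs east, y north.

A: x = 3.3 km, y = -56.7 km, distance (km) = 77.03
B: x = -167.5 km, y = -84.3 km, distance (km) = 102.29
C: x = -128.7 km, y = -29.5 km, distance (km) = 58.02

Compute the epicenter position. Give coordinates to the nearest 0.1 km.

-72.9 km east, -45.4 km north

Circle about each station: (x − 3.3)² + (y + 56.7)² = 77.03²; (x + 167.5)² + (y + 84.3)² = 102.29²; (x + 128.7)² + (y + 29.5)² = 58.02².
Subtracting the A equation from the B and C equations removes the quadratic terms:
-341.6 x − 55.2 y = 27407.34
-264.0 x + 54.4 y = 16775.46
Solving the 2×2 system: x ≈ -72.9, y ≈ -45.4 km.
Check against A (with the unrounded x, y): √((x − 3.3)²+(y + 56.7)²) = 77.03 ≈ 77.03 km. ✓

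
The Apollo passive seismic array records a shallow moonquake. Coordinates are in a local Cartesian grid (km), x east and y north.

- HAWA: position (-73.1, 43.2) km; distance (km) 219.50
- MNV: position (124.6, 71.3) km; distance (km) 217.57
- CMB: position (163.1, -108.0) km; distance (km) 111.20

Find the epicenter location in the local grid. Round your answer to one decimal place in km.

x ≈ 55.2 km, y ≈ -134.9 km

Circle about each station: (x + 73.1)² + (y − 43.2)² = 219.50²; (x − 124.6)² + (y − 71.3)² = 217.57²; (x − 163.1)² + (y + 108.0)² = 111.20².
Subtracting the HAWA equation from the MNV and CMB equations removes the quadratic terms:
395.4 x + 56.2 y = 14242.55
472.4 x − 302.4 y = 66870.57
Solving the 2×2 system: x ≈ 55.2, y ≈ -134.9 km.
Check against HAWA (with the unrounded x, y): √((x + 73.1)²+(y − 43.2)²) = 219.50 ≈ 219.50 km. ✓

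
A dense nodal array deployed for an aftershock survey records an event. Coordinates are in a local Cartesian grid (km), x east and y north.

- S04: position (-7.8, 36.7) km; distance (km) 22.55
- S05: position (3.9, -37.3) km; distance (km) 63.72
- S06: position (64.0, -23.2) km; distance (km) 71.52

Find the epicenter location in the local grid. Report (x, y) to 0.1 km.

x ≈ 12.0 km, y ≈ 25.9 km

Circle about each station: (x + 7.8)² + (y − 36.7)² = 22.55²; (x − 3.9)² + (y + 37.3)² = 63.72²; (x − 64.0)² + (y + 23.2)² = 71.52².
Subtracting the S04 equation from the S05 and S06 equations removes the quadratic terms:
23.4 x − 148.0 y = -3552.97
143.6 x − 119.8 y = -1380.10
Solving the 2×2 system: x ≈ 12.0, y ≈ 25.9 km.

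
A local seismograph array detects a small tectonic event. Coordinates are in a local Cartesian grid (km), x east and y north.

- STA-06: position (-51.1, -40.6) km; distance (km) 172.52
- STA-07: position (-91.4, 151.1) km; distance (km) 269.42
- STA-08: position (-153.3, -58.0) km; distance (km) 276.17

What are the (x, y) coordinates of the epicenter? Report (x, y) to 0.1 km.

Circle about each station: (x + 51.1)² + (y + 40.6)² = 172.52²; (x + 91.4)² + (y − 151.1)² = 269.42²; (x + 153.3)² + (y + 58.0)² = 276.17².
Subtracting the STA-06 equation from the STA-07 and STA-08 equations removes the quadratic terms:
-80.6 x + 383.4 y = -15898.39
-204.4 x − 34.8 y = -23901.40
Solving the 2×2 system: x ≈ 119.7, y ≈ -16.3 km.

x ≈ 119.7 km, y ≈ -16.3 km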